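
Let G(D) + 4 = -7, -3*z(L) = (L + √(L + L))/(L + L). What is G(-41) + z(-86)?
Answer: -67/6 + I*√43/258 ≈ -11.167 + 0.025416*I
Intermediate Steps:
z(L) = -(L + √2*√L)/(6*L) (z(L) = -(L + √(L + L))/(3*(L + L)) = -(L + √(2*L))/(3*(2*L)) = -(L + √2*√L)*1/(2*L)/3 = -(L + √2*√L)/(6*L))
G(D) = -11 (G(D) = -4 - 7 = -11)
G(-41) + z(-86) = -11 + (-⅙ - √2/(6*√(-86))) = -11 + (-⅙ - √2*(-I*√86/86)/6) = -11 + (-⅙ + I*√43/258) = -67/6 + I*√43/258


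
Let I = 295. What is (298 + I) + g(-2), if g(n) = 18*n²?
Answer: 665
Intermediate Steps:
(298 + I) + g(-2) = (298 + 295) + 18*(-2)² = 593 + 18*4 = 593 + 72 = 665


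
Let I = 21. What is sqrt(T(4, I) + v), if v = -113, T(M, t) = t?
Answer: 2*I*sqrt(23) ≈ 9.5917*I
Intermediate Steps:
sqrt(T(4, I) + v) = sqrt(21 - 113) = sqrt(-92) = 2*I*sqrt(23)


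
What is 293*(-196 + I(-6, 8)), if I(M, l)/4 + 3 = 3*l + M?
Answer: -39848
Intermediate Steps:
I(M, l) = -12 + 4*M + 12*l (I(M, l) = -12 + 4*(3*l + M) = -12 + 4*(M + 3*l) = -12 + (4*M + 12*l) = -12 + 4*M + 12*l)
293*(-196 + I(-6, 8)) = 293*(-196 + (-12 + 4*(-6) + 12*8)) = 293*(-196 + (-12 - 24 + 96)) = 293*(-196 + 60) = 293*(-136) = -39848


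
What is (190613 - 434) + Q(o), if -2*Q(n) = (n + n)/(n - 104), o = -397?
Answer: 95279282/501 ≈ 1.9018e+5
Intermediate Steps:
Q(n) = -n/(-104 + n) (Q(n) = -(n + n)/(2*(n - 104)) = -2*n/(2*(-104 + n)) = -n/(-104 + n))
(190613 - 434) + Q(o) = (190613 - 434) - 1*(-397)/(-104 - 397) = 190179 - 1*(-397)/(-501) = 190179 - 1*(-397)*(-1/501) = 190179 - 397/501 = 95279282/501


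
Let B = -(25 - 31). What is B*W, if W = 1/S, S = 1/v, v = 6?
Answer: 36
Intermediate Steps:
S = ⅙ (S = 1/6 = 1*(⅙) = ⅙ ≈ 0.16667)
B = 6 (B = -1*(-6) = 6)
W = 6 (W = 1/(⅙) = 6)
B*W = 6*6 = 36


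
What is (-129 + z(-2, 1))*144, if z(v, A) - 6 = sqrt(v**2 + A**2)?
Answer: -17712 + 144*sqrt(5) ≈ -17390.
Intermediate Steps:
z(v, A) = 6 + sqrt(A**2 + v**2) (z(v, A) = 6 + sqrt(v**2 + A**2) = 6 + sqrt(A**2 + v**2))
(-129 + z(-2, 1))*144 = (-129 + (6 + sqrt(1**2 + (-2)**2)))*144 = (-129 + (6 + sqrt(1 + 4)))*144 = (-129 + (6 + sqrt(5)))*144 = (-123 + sqrt(5))*144 = -17712 + 144*sqrt(5)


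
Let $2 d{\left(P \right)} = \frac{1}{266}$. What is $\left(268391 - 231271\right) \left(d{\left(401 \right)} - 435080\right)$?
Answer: $- \frac{2147972547520}{133} \approx -1.615 \cdot 10^{10}$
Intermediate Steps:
$d{\left(P \right)} = \frac{1}{532}$ ($d{\left(P \right)} = \frac{1}{2 \cdot 266} = \frac{1}{2} \cdot \frac{1}{266} = \frac{1}{532}$)
$\left(268391 - 231271\right) \left(d{\left(401 \right)} - 435080\right) = \left(268391 - 231271\right) \left(\frac{1}{532} - 435080\right) = 37120 \left(- \frac{231462559}{532}\right) = - \frac{2147972547520}{133}$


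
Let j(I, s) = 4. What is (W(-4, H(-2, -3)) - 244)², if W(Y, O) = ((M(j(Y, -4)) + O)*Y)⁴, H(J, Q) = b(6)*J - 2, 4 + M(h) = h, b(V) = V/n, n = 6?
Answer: 4263045264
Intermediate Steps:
b(V) = V/6
M(h) = -4 + h
H(J, Q) = -2 + J (H(J, Q) = ((⅙)*6)*J - 2 = 1*J - 2 = J - 2 = -2 + J)
W(Y, O) = O⁴*Y⁴ (W(Y, O) = (((-4 + 4) + O)*Y)⁴ = ((0 + O)*Y)⁴ = (O*Y)⁴ = O⁴*Y⁴)
(W(-4, H(-2, -3)) - 244)² = ((-2 - 2)⁴*(-4)⁴ - 244)² = ((-4)⁴*256 - 244)² = (256*256 - 244)² = (65536 - 244)² = 65292² = 4263045264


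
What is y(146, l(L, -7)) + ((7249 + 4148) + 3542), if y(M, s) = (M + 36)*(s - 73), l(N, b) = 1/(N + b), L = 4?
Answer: 4777/3 ≈ 1592.3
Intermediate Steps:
y(M, s) = (-73 + s)*(36 + M) (y(M, s) = (36 + M)*(-73 + s) = (-73 + s)*(36 + M))
y(146, l(L, -7)) + ((7249 + 4148) + 3542) = (-2628 - 73*146 + 36/(4 - 7) + 146/(4 - 7)) + ((7249 + 4148) + 3542) = (-2628 - 10658 + 36/(-3) + 146/(-3)) + (11397 + 3542) = (-2628 - 10658 + 36*(-⅓) + 146*(-⅓)) + 14939 = (-2628 - 10658 - 12 - 146/3) + 14939 = -40040/3 + 14939 = 4777/3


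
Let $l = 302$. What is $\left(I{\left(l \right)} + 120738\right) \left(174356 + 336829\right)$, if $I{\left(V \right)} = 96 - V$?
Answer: $61614150420$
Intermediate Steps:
$\left(I{\left(l \right)} + 120738\right) \left(174356 + 336829\right) = \left(\left(96 - 302\right) + 120738\right) \left(174356 + 336829\right) = \left(\left(96 - 302\right) + 120738\right) 511185 = \left(-206 + 120738\right) 511185 = 120532 \cdot 511185 = 61614150420$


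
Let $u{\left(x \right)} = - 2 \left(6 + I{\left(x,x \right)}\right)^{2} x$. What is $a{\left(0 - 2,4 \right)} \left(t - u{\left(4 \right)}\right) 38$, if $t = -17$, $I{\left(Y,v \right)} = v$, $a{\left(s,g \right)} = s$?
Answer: $-59508$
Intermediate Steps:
$u{\left(x \right)} = - 2 x \left(6 + x\right)^{2}$ ($u{\left(x \right)} = - 2 \left(6 + x\right)^{2} x = - 2 x \left(6 + x\right)^{2}$)
$a{\left(0 - 2,4 \right)} \left(t - u{\left(4 \right)}\right) 38 = \left(0 - 2\right) \left(-17 - \left(-2\right) 4 \left(6 + 4\right)^{2}\right) 38 = \left(0 - 2\right) \left(-17 - \left(-2\right) 4 \cdot 10^{2}\right) 38 = - 2 \left(-17 - \left(-2\right) 4 \cdot 100\right) 38 = - 2 \left(-17 - -800\right) 38 = - 2 \left(-17 + 800\right) 38 = \left(-2\right) 783 \cdot 38 = \left(-1566\right) 38 = -59508$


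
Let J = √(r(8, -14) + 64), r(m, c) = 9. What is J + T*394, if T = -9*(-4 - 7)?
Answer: 39006 + √73 ≈ 39015.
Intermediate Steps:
T = 99 (T = -9*(-11) = 99)
J = √73 (J = √(9 + 64) = √73 ≈ 8.5440)
J + T*394 = √73 + 99*394 = √73 + 39006 = 39006 + √73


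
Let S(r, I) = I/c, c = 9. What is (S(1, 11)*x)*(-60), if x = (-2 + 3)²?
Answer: -220/3 ≈ -73.333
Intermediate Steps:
x = 1 (x = 1² = 1)
S(r, I) = I/9
(S(1, 11)*x)*(-60) = (((⅑)*11)*1)*(-60) = ((11/9)*1)*(-60) = (11/9)*(-60) = -220/3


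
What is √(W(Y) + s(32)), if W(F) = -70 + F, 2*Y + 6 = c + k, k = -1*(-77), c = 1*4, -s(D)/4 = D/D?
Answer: I*√146/2 ≈ 6.0415*I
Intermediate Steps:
s(D) = -4 (s(D) = -4*D/D = -4*1 = -4)
c = 4
k = 77
Y = 75/2 (Y = -3 + (4 + 77)/2 = -3 + (½)*81 = -3 + 81/2 = 75/2 ≈ 37.500)
√(W(Y) + s(32)) = √((-70 + 75/2) - 4) = √(-65/2 - 4) = √(-73/2) = I*√146/2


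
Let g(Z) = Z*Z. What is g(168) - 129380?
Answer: -101156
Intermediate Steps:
g(Z) = Z²
g(168) - 129380 = 168² - 129380 = 28224 - 129380 = -101156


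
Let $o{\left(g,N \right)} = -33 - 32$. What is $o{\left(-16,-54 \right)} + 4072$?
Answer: $4007$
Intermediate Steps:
$o{\left(g,N \right)} = -65$ ($o{\left(g,N \right)} = -33 - 32 = -65$)
$o{\left(-16,-54 \right)} + 4072 = -65 + 4072 = 4007$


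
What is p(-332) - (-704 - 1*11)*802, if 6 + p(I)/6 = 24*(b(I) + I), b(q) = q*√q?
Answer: 525586 - 95616*I*√83 ≈ 5.2559e+5 - 8.711e+5*I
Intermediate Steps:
b(q) = q^(3/2)
p(I) = -36 + 144*I + 144*I^(3/2) (p(I) = -36 + 6*(24*(I^(3/2) + I)) = -36 + 6*(24*(I + I^(3/2))) = -36 + 6*(24*I + 24*I^(3/2)) = -36 + (144*I + 144*I^(3/2)) = -36 + 144*I + 144*I^(3/2))
p(-332) - (-704 - 1*11)*802 = (-36 + 144*(-332) + 144*(-332)^(3/2)) - (-704 - 1*11)*802 = (-36 - 47808 + 144*(-664*I*√83)) - (-704 - 11)*802 = (-36 - 47808 - 95616*I*√83) - (-715)*802 = (-47844 - 95616*I*√83) - 1*(-573430) = (-47844 - 95616*I*√83) + 573430 = 525586 - 95616*I*√83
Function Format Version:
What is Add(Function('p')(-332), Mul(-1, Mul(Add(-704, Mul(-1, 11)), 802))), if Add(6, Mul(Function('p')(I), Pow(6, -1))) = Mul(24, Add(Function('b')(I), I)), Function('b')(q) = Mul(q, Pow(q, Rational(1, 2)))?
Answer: Add(525586, Mul(-95616, I, Pow(83, Rational(1, 2)))) ≈ Add(5.2559e+5, Mul(-8.7110e+5, I))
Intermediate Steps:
Function('b')(q) = Pow(q, Rational(3, 2))
Function('p')(I) = Add(-36, Mul(144, I), Mul(144, Pow(I, Rational(3, 2)))) (Function('p')(I) = Add(-36, Mul(6, Mul(24, Add(Pow(I, Rational(3, 2)), I)))) = Add(-36, Mul(6, Mul(24, Add(I, Pow(I, Rational(3, 2)))))) = Add(-36, Mul(6, Add(Mul(24, I), Mul(24, Pow(I, Rational(3, 2)))))) = Add(-36, Add(Mul(144, I), Mul(144, Pow(I, Rational(3, 2))))) = Add(-36, Mul(144, I), Mul(144, Pow(I, Rational(3, 2)))))
Add(Function('p')(-332), Mul(-1, Mul(Add(-704, Mul(-1, 11)), 802))) = Add(Add(-36, Mul(144, -332), Mul(144, Pow(-332, Rational(3, 2)))), Mul(-1, Mul(Add(-704, Mul(-1, 11)), 802))) = Add(Add(-36, -47808, Mul(144, Mul(-664, I, Pow(83, Rational(1, 2))))), Mul(-1, Mul(Add(-704, -11), 802))) = Add(Add(-36, -47808, Mul(-95616, I, Pow(83, Rational(1, 2)))), Mul(-1, Mul(-715, 802))) = Add(Add(-47844, Mul(-95616, I, Pow(83, Rational(1, 2)))), Mul(-1, -573430)) = Add(Add(-47844, Mul(-95616, I, Pow(83, Rational(1, 2)))), 573430) = Add(525586, Mul(-95616, I, Pow(83, Rational(1, 2))))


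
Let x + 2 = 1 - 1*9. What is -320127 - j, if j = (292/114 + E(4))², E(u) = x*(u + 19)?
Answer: -1208157919/3249 ≈ -3.7186e+5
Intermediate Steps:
x = -10 (x = -2 + (1 - 1*9) = -2 + (1 - 9) = -2 - 8 = -10)
E(u) = -190 - 10*u (E(u) = -10*(u + 19) = -10*(19 + u) = -190 - 10*u)
j = 168065296/3249 (j = (292/114 + (-190 - 10*4))² = (292*(1/114) + (-190 - 40))² = (146/57 - 230)² = (-12964/57)² = 168065296/3249 ≈ 51728.)
-320127 - j = -320127 - 1*168065296/3249 = -320127 - 168065296/3249 = -1208157919/3249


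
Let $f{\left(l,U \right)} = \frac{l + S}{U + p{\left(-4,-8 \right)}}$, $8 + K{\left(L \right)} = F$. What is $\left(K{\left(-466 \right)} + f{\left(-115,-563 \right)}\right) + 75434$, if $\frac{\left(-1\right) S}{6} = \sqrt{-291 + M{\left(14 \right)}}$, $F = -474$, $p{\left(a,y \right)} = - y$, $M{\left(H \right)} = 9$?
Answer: $\frac{8319695}{111} + \frac{2 i \sqrt{282}}{185} \approx 74952.0 + 0.18154 i$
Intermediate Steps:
$K{\left(L \right)} = -482$ ($K{\left(L \right)} = -8 - 474 = -482$)
$S = - 6 i \sqrt{282}$ ($S = - 6 \sqrt{-291 + 9} = - 6 \sqrt{-282} = - 6 i \sqrt{282} \approx - 100.76 i$)
$f{\left(l,U \right)} = \frac{l - 6 i \sqrt{282}}{8 + U}$ ($f{\left(l,U \right)} = \frac{l - 6 i \sqrt{282}}{U - -8} = \frac{l - 6 i \sqrt{282}}{U + 8} = \frac{l - 6 i \sqrt{282}}{8 + U}$)
$\left(K{\left(-466 \right)} + f{\left(-115,-563 \right)}\right) + 75434 = \left(-482 + \frac{-115 - 6 i \sqrt{282}}{8 - 563}\right) + 75434 = \left(-482 + \frac{-115 - 6 i \sqrt{282}}{-555}\right) + 75434 = \left(-482 - \frac{-115 - 6 i \sqrt{282}}{555}\right) + 75434 = \left(-482 + \left(\frac{23}{111} + \frac{2 i \sqrt{282}}{185}\right)\right) + 75434 = \left(- \frac{53479}{111} + \frac{2 i \sqrt{282}}{185}\right) + 75434 = \frac{8319695}{111} + \frac{2 i \sqrt{282}}{185}$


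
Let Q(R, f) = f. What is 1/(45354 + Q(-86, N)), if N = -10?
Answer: 1/45344 ≈ 2.2054e-5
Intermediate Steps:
1/(45354 + Q(-86, N)) = 1/(45354 - 10) = 1/45344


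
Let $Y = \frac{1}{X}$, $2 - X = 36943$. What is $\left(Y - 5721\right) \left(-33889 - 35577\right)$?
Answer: $\frac{14680907067292}{36941} \approx 3.9741 \cdot 10^{8}$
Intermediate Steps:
$X = -36941$ ($X = 2 - 36943 = -36941$)
$Y = - \frac{1}{36941}$ ($Y = \frac{1}{-36941} = - \frac{1}{36941} \approx -2.707 \cdot 10^{-5}$)
$\left(Y - 5721\right) \left(-33889 - 35577\right) = \left(- \frac{1}{36941} - 5721\right) \left(-33889 - 35577\right) = \left(- \frac{211339462}{36941}\right) \left(-69466\right) = \frac{14680907067292}{36941}$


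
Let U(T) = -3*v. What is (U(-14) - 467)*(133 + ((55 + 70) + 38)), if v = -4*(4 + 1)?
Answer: -120472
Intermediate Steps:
v = -20 (v = -4*5 = -20)
U(T) = 60 (U(T) = -3*(-20) = 60)
(U(-14) - 467)*(133 + ((55 + 70) + 38)) = (60 - 467)*(133 + ((55 + 70) + 38)) = -407*(133 + (125 + 38)) = -407*(133 + 163) = -407*296 = -120472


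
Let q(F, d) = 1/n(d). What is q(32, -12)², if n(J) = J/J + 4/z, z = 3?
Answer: 9/49 ≈ 0.18367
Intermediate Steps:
n(J) = 7/3 (n(J) = J/J + 4/3 = 1 + 4*(⅓) = 1 + 4/3 = 7/3)
q(F, d) = 3/7 (q(F, d) = 1/(7/3) = 3/7)
q(32, -12)² = (3/7)² = 9/49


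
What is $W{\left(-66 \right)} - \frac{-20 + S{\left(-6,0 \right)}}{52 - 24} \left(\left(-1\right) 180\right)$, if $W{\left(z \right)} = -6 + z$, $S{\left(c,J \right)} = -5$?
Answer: $- \frac{1629}{7} \approx -232.71$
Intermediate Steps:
$W{\left(-66 \right)} - \frac{-20 + S{\left(-6,0 \right)}}{52 - 24} \left(\left(-1\right) 180\right) = \left(-6 - 66\right) - \frac{-20 - 5}{52 - 24} \left(\left(-1\right) 180\right) = -72 - - \frac{25}{28} \left(-180\right) = -72 - \left(-25\right) \frac{1}{28} \left(-180\right) = -72 - \left(- \frac{25}{28}\right) \left(-180\right) = -72 - \frac{1125}{7} = - \frac{1629}{7}$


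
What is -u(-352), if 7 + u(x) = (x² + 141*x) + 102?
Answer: -74367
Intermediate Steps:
u(x) = 95 + x² + 141*x (u(x) = -7 + ((x² + 141*x) + 102) = -7 + (102 + x² + 141*x) = 95 + x² + 141*x)
-u(-352) = -(95 + (-352)² + 141*(-352)) = -(95 + 123904 - 49632) = -1*74367 = -74367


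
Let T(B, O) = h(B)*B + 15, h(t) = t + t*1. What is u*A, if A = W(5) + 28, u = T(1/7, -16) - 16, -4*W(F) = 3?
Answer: -5123/196 ≈ -26.138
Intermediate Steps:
W(F) = -¾ (W(F) = -¼*3 = -¾)
h(t) = 2*t (h(t) = t + t = 2*t)
T(B, O) = 15 + 2*B² (T(B, O) = (2*B)*B + 15 = 2*B² + 15 = 15 + 2*B²)
u = -47/49 (u = (15 + 2*(1/7)²) - 16 = (15 + 2*(⅐)²) - 16 = (15 + 2*(1/49)) - 16 = (15 + 2/49) - 16 = 737/49 - 16 = -47/49 ≈ -0.95918)
A = 109/4 (A = -¾ + 28 = 109/4 ≈ 27.250)
u*A = -47/49*109/4 = -5123/196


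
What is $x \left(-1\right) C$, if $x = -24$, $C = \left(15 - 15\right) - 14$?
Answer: $-336$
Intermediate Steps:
$C = -14$ ($C = 0 - 14 = -14$)
$x \left(-1\right) C = \left(-24\right) \left(-1\right) \left(-14\right) = 24 \left(-14\right) = -336$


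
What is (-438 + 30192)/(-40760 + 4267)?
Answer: -29754/36493 ≈ -0.81533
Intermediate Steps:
(-438 + 30192)/(-40760 + 4267) = 29754/(-36493) = 29754*(-1/36493) = -29754/36493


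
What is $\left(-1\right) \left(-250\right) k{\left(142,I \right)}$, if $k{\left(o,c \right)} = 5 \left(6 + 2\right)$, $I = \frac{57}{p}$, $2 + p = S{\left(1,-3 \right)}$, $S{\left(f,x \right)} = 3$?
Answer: $10000$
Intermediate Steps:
$p = 1$ ($p = -2 + 3 = 1$)
$I = 57$ ($I = \frac{57}{1} = 57 \cdot 1 = 57$)
$k{\left(o,c \right)} = 40$ ($k{\left(o,c \right)} = 5 \cdot 8 = 40$)
$\left(-1\right) \left(-250\right) k{\left(142,I \right)} = \left(-1\right) \left(-250\right) 40 = 250 \cdot 40 = 10000$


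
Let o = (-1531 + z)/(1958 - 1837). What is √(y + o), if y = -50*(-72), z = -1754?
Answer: 3*√48035/11 ≈ 59.773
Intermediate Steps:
o = -3285/121 (o = (-1531 - 1754)/(1958 - 1837) = -3285/121 ≈ -27.149)
y = 3600
√(y + o) = √(3600 - 3285/121) = √(432315/121) = 3*√48035/11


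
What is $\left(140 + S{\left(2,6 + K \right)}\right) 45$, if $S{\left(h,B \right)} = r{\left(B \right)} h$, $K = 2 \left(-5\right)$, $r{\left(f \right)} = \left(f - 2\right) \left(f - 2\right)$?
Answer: $9540$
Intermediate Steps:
$r{\left(f \right)} = \left(-2 + f\right)^{2}$ ($r{\left(f \right)} = \left(-2 + f\right) \left(-2 + f\right) = \left(-2 + f\right)^{2}$)
$K = -10$
$S{\left(h,B \right)} = h \left(-2 + B\right)^{2}$ ($S{\left(h,B \right)} = \left(-2 + B\right)^{2} h = h \left(-2 + B\right)^{2}$)
$\left(140 + S{\left(2,6 + K \right)}\right) 45 = \left(140 + 2 \left(-2 + \left(6 - 10\right)\right)^{2}\right) 45 = \left(140 + 2 \left(-2 - 4\right)^{2}\right) 45 = \left(140 + 2 \left(-6\right)^{2}\right) 45 = \left(140 + 2 \cdot 36\right) 45 = \left(140 + 72\right) 45 = 212 \cdot 45 = 9540$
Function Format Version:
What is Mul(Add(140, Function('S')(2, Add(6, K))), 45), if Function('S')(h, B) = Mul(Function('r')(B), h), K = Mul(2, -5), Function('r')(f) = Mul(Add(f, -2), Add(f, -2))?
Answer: 9540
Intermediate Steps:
Function('r')(f) = Pow(Add(-2, f), 2) (Function('r')(f) = Mul(Add(-2, f), Add(-2, f)) = Pow(Add(-2, f), 2))
K = -10
Function('S')(h, B) = Mul(h, Pow(Add(-2, B), 2)) (Function('S')(h, B) = Mul(Pow(Add(-2, B), 2), h) = Mul(h, Pow(Add(-2, B), 2)))
Mul(Add(140, Function('S')(2, Add(6, K))), 45) = Mul(Add(140, Mul(2, Pow(Add(-2, Add(6, -10)), 2))), 45) = Mul(Add(140, Mul(2, Pow(Add(-2, -4), 2))), 45) = Mul(Add(140, Mul(2, Pow(-6, 2))), 45) = Mul(Add(140, Mul(2, 36)), 45) = Mul(Add(140, 72), 45) = Mul(212, 45) = 9540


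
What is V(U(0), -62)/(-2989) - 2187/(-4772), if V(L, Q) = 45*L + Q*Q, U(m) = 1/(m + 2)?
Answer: -11913995/14263508 ≈ -0.83528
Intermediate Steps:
U(m) = 1/(2 + m)
V(L, Q) = Q² + 45*L (V(L, Q) = 45*L + Q² = Q² + 45*L)
V(U(0), -62)/(-2989) - 2187/(-4772) = ((-62)² + 45/(2 + 0))/(-2989) - 2187/(-4772) = (3844 + 45/2)*(-1/2989) - 2187*(-1/4772) = (3844 + 45*(½))*(-1/2989) + 2187/4772 = (3844 + 45/2)*(-1/2989) + 2187/4772 = (7733/2)*(-1/2989) + 2187/4772 = -7733/5978 + 2187/4772 = -11913995/14263508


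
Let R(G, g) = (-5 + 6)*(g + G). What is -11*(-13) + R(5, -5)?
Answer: 143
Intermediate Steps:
R(G, g) = G + g (R(G, g) = 1*(G + g) = G + g)
-11*(-13) + R(5, -5) = -11*(-13) + (5 - 5) = 143 + 0 = 143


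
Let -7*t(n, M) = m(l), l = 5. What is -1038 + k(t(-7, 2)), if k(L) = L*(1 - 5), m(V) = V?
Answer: -7246/7 ≈ -1035.1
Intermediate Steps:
t(n, M) = -5/7 (t(n, M) = -⅐*5 = -5/7)
k(L) = -4*L (k(L) = L*(-4) = -4*L)
-1038 + k(t(-7, 2)) = -1038 - 4*(-5/7) = -1038 + 20/7 = -7246/7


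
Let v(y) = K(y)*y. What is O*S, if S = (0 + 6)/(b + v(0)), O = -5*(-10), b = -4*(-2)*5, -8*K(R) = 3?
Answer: 15/2 ≈ 7.5000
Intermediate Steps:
K(R) = -3/8 (K(R) = -1/8*3 = -3/8)
b = 40 (b = 8*5 = 40)
v(y) = -3*y/8
O = 50
S = 3/20 (S = (0 + 6)/(40 - 3/8*0) = 6/(40 + 0) = 6/40 = 6*(1/40) = 3/20 ≈ 0.15000)
O*S = 50*(3/20) = 15/2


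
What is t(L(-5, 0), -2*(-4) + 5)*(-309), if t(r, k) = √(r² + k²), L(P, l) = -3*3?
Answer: -1545*√10 ≈ -4885.7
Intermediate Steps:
L(P, l) = -9
t(r, k) = √(k² + r²)
t(L(-5, 0), -2*(-4) + 5)*(-309) = √((-2*(-4) + 5)² + (-9)²)*(-309) = √((8 + 5)² + 81)*(-309) = √(13² + 81)*(-309) = √(169 + 81)*(-309) = √250*(-309) = (5*√10)*(-309) = -1545*√10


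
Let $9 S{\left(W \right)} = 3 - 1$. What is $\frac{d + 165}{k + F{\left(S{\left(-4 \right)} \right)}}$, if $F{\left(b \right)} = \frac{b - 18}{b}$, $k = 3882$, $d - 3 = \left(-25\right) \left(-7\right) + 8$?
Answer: $\frac{351}{3802} \approx 0.09232$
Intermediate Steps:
$S{\left(W \right)} = \frac{2}{9}$ ($S{\left(W \right)} = \frac{3 - 1}{9} = \frac{1}{9} \cdot 2 = \frac{2}{9}$)
$d = 186$ ($d = 3 + \left(\left(-25\right) \left(-7\right) + 8\right) = 3 + \left(175 + 8\right) = 3 + 183 = 186$)
$F{\left(b \right)} = \frac{-18 + b}{b}$
$\frac{d + 165}{k + F{\left(S{\left(-4 \right)} \right)}} = \frac{186 + 165}{3882 + \frac{-18 + \frac{2}{9}}{\frac{2}{9}}} = \frac{351}{3882 + \frac{9}{2} \left(- \frac{160}{9}\right)} = \frac{351}{3882 - 80} = \frac{351}{3802}$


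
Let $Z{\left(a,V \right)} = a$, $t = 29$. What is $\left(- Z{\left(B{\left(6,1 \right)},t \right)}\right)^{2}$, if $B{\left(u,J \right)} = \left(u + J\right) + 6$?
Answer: $169$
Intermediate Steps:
$B{\left(u,J \right)} = 6 + J + u$ ($B{\left(u,J \right)} = \left(J + u\right) + 6 = 6 + J + u$)
$\left(- Z{\left(B{\left(6,1 \right)},t \right)}\right)^{2} = \left(- (6 + 1 + 6)\right)^{2} = \left(\left(-1\right) 13\right)^{2} = \left(-13\right)^{2} = 169$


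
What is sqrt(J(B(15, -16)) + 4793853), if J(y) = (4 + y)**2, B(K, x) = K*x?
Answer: sqrt(4849549) ≈ 2202.2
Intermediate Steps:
sqrt(J(B(15, -16)) + 4793853) = sqrt((4 + 15*(-16))**2 + 4793853) = sqrt((4 - 240)**2 + 4793853) = sqrt((-236)**2 + 4793853) = sqrt(55696 + 4793853) = sqrt(4849549)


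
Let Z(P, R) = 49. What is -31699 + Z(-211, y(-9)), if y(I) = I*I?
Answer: -31650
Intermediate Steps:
y(I) = I²
-31699 + Z(-211, y(-9)) = -31699 + 49 = -31650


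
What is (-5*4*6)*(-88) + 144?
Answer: 10704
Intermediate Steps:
(-5*4*6)*(-88) + 144 = -20*6*(-88) + 144 = -120*(-88) + 144 = 10560 + 144 = 10704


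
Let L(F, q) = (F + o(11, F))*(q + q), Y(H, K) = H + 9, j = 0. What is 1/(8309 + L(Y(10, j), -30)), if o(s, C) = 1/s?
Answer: 11/78799 ≈ 0.00013960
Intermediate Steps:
Y(H, K) = 9 + H
L(F, q) = 2*q*(1/11 + F) (L(F, q) = (F + 1/11)*(q + q) = (F + 1/11)*(2*q) = (1/11 + F)*(2*q) = 2*q*(1/11 + F))
1/(8309 + L(Y(10, j), -30)) = 1/(8309 + (2/11)*(-30)*(1 + 11*(9 + 10))) = 1/(8309 + (2/11)*(-30)*(1 + 11*19)) = 1/(8309 + (2/11)*(-30)*(1 + 209)) = 1/(8309 + (2/11)*(-30)*210) = 1/(8309 - 12600/11) = 1/(78799/11) = 11/78799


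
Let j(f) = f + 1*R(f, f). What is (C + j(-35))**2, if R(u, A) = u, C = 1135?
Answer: 1134225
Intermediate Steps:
j(f) = 2*f (j(f) = f + 1*f = f + f = 2*f)
(C + j(-35))**2 = (1135 + 2*(-35))**2 = (1135 - 70)**2 = 1065**2 = 1134225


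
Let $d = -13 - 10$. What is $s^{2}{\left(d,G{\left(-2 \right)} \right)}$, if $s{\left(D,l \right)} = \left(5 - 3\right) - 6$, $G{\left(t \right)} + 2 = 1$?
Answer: $16$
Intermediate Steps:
$G{\left(t \right)} = -1$ ($G{\left(t \right)} = -2 + 1 = -1$)
$d = -23$
$s{\left(D,l \right)} = -4$ ($s{\left(D,l \right)} = 2 - 6 = -4$)
$s^{2}{\left(d,G{\left(-2 \right)} \right)} = \left(-4\right)^{2} = 16$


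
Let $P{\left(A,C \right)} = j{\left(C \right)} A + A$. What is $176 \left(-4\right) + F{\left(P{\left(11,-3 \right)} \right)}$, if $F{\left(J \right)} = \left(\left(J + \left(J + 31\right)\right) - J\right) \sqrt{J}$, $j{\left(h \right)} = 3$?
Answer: $-704 + 150 \sqrt{11} \approx -206.51$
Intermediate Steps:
$P{\left(A,C \right)} = 4 A$ ($P{\left(A,C \right)} = 3 A + A = 4 A$)
$F{\left(J \right)} = \sqrt{J} \left(31 + J\right)$ ($F{\left(J \right)} = \left(\left(J + \left(31 + J\right)\right) - J\right) \sqrt{J} = \left(\left(31 + 2 J\right) - J\right) \sqrt{J} = \left(31 + J\right) \sqrt{J} = \sqrt{J} \left(31 + J\right)$)
$176 \left(-4\right) + F{\left(P{\left(11,-3 \right)} \right)} = 176 \left(-4\right) + \sqrt{4 \cdot 11} \left(31 + 4 \cdot 11\right) = -704 + \sqrt{44} \left(31 + 44\right) = -704 + 2 \sqrt{11} \cdot 75 = -704 + 150 \sqrt{11}$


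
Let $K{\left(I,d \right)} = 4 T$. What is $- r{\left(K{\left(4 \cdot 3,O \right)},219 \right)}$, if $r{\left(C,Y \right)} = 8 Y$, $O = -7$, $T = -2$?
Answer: $-1752$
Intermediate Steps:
$K{\left(I,d \right)} = -8$ ($K{\left(I,d \right)} = 4 \left(-2\right) = -8$)
$- r{\left(K{\left(4 \cdot 3,O \right)},219 \right)} = - 8 \cdot 219 = \left(-1\right) 1752 = -1752$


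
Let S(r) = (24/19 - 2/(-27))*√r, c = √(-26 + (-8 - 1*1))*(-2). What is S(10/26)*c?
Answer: -6860*I*√91/6669 ≈ -9.8126*I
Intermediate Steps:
c = -2*I*√35 (c = √(-26 + (-8 - 1))*(-2) = √(-26 - 9)*(-2) = √(-35)*(-2) = (I*√35)*(-2) = -2*I*√35 ≈ -11.832*I)
S(r) = 686*√r/513 (S(r) = (24*(1/19) - 2*(-1/27))*√r = (24/19 + 2/27)*√r = 686*√r/513)
S(10/26)*c = (686*√(10/26)/513)*(-2*I*√35) = (686*√(10*(1/26))/513)*(-2*I*√35) = (686*√(5/13)/513)*(-2*I*√35) = (686*(√65/13)/513)*(-2*I*√35) = (686*√65/6669)*(-2*I*√35) = -6860*I*√91/6669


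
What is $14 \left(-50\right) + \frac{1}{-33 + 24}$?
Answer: $- \frac{6301}{9} \approx -700.11$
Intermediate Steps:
$14 \left(-50\right) + \frac{1}{-33 + 24} = -700 + \frac{1}{-9} = -700 - \frac{1}{9} = - \frac{6301}{9}$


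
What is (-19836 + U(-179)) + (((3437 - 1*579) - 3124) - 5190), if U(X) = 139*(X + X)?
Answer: -75054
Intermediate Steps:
U(X) = 278*X (U(X) = 139*(2*X) = 278*X)
(-19836 + U(-179)) + (((3437 - 1*579) - 3124) - 5190) = (-19836 + 278*(-179)) + (((3437 - 1*579) - 3124) - 5190) = (-19836 - 49762) + (((3437 - 579) - 3124) - 5190) = -69598 + ((2858 - 3124) - 5190) = -69598 + (-266 - 5190) = -69598 - 5456 = -75054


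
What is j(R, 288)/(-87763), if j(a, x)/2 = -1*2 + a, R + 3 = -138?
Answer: 22/6751 ≈ 0.0032588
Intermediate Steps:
R = -141 (R = -3 - 138 = -141)
j(a, x) = -4 + 2*a (j(a, x) = 2*(-1*2 + a) = 2*(-2 + a) = -4 + 2*a)
j(R, 288)/(-87763) = (-4 + 2*(-141))/(-87763) = (-4 - 282)*(-1/87763) = -286*(-1/87763) = 22/6751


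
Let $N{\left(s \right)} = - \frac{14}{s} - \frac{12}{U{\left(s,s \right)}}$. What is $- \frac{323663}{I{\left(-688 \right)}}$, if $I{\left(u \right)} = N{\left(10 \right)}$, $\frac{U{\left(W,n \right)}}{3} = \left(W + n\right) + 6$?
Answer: $\frac{21038095}{101} \approx 2.083 \cdot 10^{5}$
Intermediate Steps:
$U{\left(W,n \right)} = 18 + 3 W + 3 n$ ($U{\left(W,n \right)} = 3 \left(\left(W + n\right) + 6\right) = 3 \left(6 + W + n\right) = 18 + 3 W + 3 n$)
$N{\left(s \right)} = - \frac{14}{s} - \frac{12}{18 + 6 s}$ ($N{\left(s \right)} = - \frac{14}{s} - \frac{12}{18 + 3 s + 3 s} = - \frac{14}{s} - \frac{12}{18 + 6 s}$)
$I{\left(u \right)} = - \frac{101}{65}$ ($I{\left(u \right)} = \frac{2 \left(-21 - 80\right)}{10 \left(3 + 10\right)} = 2 \cdot \frac{1}{10} \cdot \frac{1}{13} \left(-21 - 80\right) = 2 \cdot \frac{1}{10} \cdot \frac{1}{13} \left(-101\right) = - \frac{101}{65}$)
$- \frac{323663}{I{\left(-688 \right)}} = - \frac{323663}{- \frac{101}{65}} = \left(-323663\right) \left(- \frac{65}{101}\right) = \frac{21038095}{101}$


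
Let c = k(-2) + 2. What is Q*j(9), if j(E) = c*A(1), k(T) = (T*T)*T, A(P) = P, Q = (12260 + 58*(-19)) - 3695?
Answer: -44778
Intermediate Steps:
Q = 7463 (Q = (12260 - 1102) - 3695 = 11158 - 3695 = 7463)
k(T) = T³ (k(T) = T²*T = T³)
c = -6 (c = (-2)³ + 2 = -8 + 2 = -6)
j(E) = -6 (j(E) = -6*1 = -6)
Q*j(9) = 7463*(-6) = -44778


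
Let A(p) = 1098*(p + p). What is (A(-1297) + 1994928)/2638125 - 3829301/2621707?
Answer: -4113078445471/2305463593125 ≈ -1.7841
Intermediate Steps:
A(p) = 2196*p (A(p) = 1098*(2*p) = 2196*p)
(A(-1297) + 1994928)/2638125 - 3829301/2621707 = (2196*(-1297) + 1994928)/2638125 - 3829301/2621707 = (-2848212 + 1994928)*(1/2638125) - 3829301*1/2621707 = -853284*1/2638125 - 3829301/2621707 = -284428/879375 - 3829301/2621707 = -4113078445471/2305463593125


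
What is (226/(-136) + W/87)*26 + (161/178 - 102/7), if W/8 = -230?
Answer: -559077020/921417 ≈ -606.76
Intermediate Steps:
W = -1840 (W = 8*(-230) = -1840)
(226/(-136) + W/87)*26 + (161/178 - 102/7) = (226/(-136) - 1840/87)*26 + (161/178 - 102/7) = (226*(-1/136) - 1840*1/87)*26 + (161*(1/178) - 102*⅐) = (-113/68 - 1840/87)*26 + (161/178 - 102/7) = -134951/5916*26 - 17029/1246 = -1754363/2958 - 17029/1246 = -559077020/921417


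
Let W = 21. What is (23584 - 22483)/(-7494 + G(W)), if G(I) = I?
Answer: -367/2491 ≈ -0.14733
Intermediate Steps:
(23584 - 22483)/(-7494 + G(W)) = (23584 - 22483)/(-7494 + 21) = 1101/(-7473) = 1101*(-1/7473) = -367/2491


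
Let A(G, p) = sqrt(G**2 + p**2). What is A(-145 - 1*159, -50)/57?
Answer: 2*sqrt(23729)/57 ≈ 5.4050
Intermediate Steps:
A(-145 - 1*159, -50)/57 = sqrt((-145 - 1*159)**2 + (-50)**2)/57 = sqrt((-145 - 159)**2 + 2500)*(1/57) = sqrt((-304)**2 + 2500)*(1/57) = sqrt(92416 + 2500)*(1/57) = sqrt(94916)*(1/57) = (2*sqrt(23729))*(1/57) = 2*sqrt(23729)/57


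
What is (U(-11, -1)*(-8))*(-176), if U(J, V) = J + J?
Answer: -30976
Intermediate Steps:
U(J, V) = 2*J
(U(-11, -1)*(-8))*(-176) = ((2*(-11))*(-8))*(-176) = -22*(-8)*(-176) = 176*(-176) = -30976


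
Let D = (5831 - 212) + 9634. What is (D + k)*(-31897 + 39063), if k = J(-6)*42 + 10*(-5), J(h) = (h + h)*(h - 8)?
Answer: 159507994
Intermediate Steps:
J(h) = 2*h*(-8 + h) (J(h) = (2*h)*(-8 + h) = 2*h*(-8 + h))
D = 15253 (D = 5619 + 9634 = 15253)
k = 7006 (k = (2*(-6)*(-8 - 6))*42 + 10*(-5) = (2*(-6)*(-14))*42 - 50 = 168*42 - 50 = 7056 - 50 = 7006)
(D + k)*(-31897 + 39063) = (15253 + 7006)*(-31897 + 39063) = 22259*7166 = 159507994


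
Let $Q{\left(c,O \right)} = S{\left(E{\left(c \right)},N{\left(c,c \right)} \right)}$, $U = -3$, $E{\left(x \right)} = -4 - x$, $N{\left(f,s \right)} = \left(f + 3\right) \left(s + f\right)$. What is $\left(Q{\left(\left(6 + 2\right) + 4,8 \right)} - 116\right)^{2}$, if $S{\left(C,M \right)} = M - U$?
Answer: $61009$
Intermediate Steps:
$N{\left(f,s \right)} = \left(3 + f\right) \left(f + s\right)$
$S{\left(C,M \right)} = 3 + M$ ($S{\left(C,M \right)} = M - -3 = M + 3 = 3 + M$)
$Q{\left(c,O \right)} = 3 + 2 c^{2} + 6 c$ ($Q{\left(c,O \right)} = 3 + \left(c^{2} + 3 c + 3 c + c c\right) = 3 + \left(c^{2} + 3 c + 3 c + c^{2}\right) = 3 + \left(2 c^{2} + 6 c\right) = 3 + 2 c^{2} + 6 c$)
$\left(Q{\left(\left(6 + 2\right) + 4,8 \right)} - 116\right)^{2} = \left(\left(3 + 2 \left(\left(6 + 2\right) + 4\right)^{2} + 6 \left(\left(6 + 2\right) + 4\right)\right) - 116\right)^{2} = \left(\left(3 + 2 \left(8 + 4\right)^{2} + 6 \left(8 + 4\right)\right) - 116\right)^{2} = \left(\left(3 + 2 \cdot 12^{2} + 6 \cdot 12\right) - 116\right)^{2} = \left(\left(3 + 2 \cdot 144 + 72\right) - 116\right)^{2} = \left(\left(3 + 288 + 72\right) - 116\right)^{2} = \left(363 - 116\right)^{2} = 247^{2} = 61009$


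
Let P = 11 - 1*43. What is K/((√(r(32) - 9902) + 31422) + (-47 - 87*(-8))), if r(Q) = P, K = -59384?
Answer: -1904504264/1028558975 + 59384*I*√9934/1028558975 ≈ -1.8516 + 0.0057544*I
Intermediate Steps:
P = -32 (P = 11 - 43 = -32)
r(Q) = -32
K/((√(r(32) - 9902) + 31422) + (-47 - 87*(-8))) = -59384/((√(-32 - 9902) + 31422) + (-47 - 87*(-8))) = -59384/((√(-9934) + 31422) + (-47 + 696)) = -59384/((I*√9934 + 31422) + 649) = -59384/((31422 + I*√9934) + 649) = -59384/(32071 + I*√9934)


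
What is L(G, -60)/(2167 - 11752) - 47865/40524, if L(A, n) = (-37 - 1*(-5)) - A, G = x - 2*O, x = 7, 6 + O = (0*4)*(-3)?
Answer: -50746589/43158060 ≈ -1.1758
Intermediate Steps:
O = -6 (O = -6 + (0*4)*(-3) = -6 + 0*(-3) = -6 + 0 = -6)
G = 19 (G = 7 - 2*(-6) = 7 + 12 = 19)
L(A, n) = -32 - A (L(A, n) = (-37 + 5) - A = -32 - A)
L(G, -60)/(2167 - 11752) - 47865/40524 = (-32 - 1*19)/(2167 - 11752) - 47865/40524 = (-32 - 19)/(-9585) - 47865*1/40524 = -51*(-1/9585) - 15955/13508 = 17/3195 - 15955/13508 = -50746589/43158060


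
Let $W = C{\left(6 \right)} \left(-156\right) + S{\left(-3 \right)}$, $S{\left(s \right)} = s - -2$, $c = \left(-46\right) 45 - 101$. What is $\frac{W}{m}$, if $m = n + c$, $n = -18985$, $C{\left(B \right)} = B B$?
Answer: $\frac{137}{516} \approx 0.2655$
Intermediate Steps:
$C{\left(B \right)} = B^{2}$
$c = -2171$ ($c = -2070 - 101 = -2171$)
$S{\left(s \right)} = 2 + s$ ($S{\left(s \right)} = s + 2 = 2 + s$)
$m = -21156$ ($m = -18985 - 2171 = -21156$)
$W = -5617$ ($W = 6^{2} \left(-156\right) + \left(2 - 3\right) = 36 \left(-156\right) - 1 = -5616 - 1 = -5617$)
$\frac{W}{m} = - \frac{5617}{-21156} = \left(-5617\right) \left(- \frac{1}{21156}\right) = \frac{137}{516}$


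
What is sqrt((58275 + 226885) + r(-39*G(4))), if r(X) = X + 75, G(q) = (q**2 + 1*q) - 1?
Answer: 7*sqrt(5806) ≈ 533.38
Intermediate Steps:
G(q) = -1 + q + q**2 (G(q) = (q**2 + q) - 1 = (q + q**2) - 1 = -1 + q + q**2)
r(X) = 75 + X
sqrt((58275 + 226885) + r(-39*G(4))) = sqrt((58275 + 226885) + (75 - 39*(-1 + 4 + 4**2))) = sqrt(285160 + (75 - 39*(-1 + 4 + 16))) = sqrt(285160 + (75 - 39*19)) = sqrt(285160 + (75 - 741)) = sqrt(285160 - 666) = sqrt(284494) = 7*sqrt(5806)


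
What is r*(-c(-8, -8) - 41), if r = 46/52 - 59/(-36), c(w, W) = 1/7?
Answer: -9448/91 ≈ -103.82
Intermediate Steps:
c(w, W) = ⅐
r = 1181/468 (r = 46*(1/52) - 59*(-1/36) = 23/26 + 59/36 = 1181/468 ≈ 2.5235)
r*(-c(-8, -8) - 41) = 1181*(-1*⅐ - 41)/468 = 1181*(-⅐ - 41)/468 = (1181/468)*(-288/7) = -9448/91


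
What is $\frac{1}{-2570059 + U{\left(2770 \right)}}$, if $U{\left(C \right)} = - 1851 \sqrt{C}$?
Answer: $- \frac{2570059}{6595712686711} + \frac{1851 \sqrt{2770}}{6595712686711} \approx -3.7489 \cdot 10^{-7}$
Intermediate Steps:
$\frac{1}{-2570059 + U{\left(2770 \right)}} = \frac{1}{-2570059 - 1851 \sqrt{2770}}$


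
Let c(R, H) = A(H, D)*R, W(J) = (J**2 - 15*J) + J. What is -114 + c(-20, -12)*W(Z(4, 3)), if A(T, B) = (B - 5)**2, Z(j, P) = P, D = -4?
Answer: 53346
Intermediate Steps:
A(T, B) = (-5 + B)**2
W(J) = J**2 - 14*J
c(R, H) = 81*R (c(R, H) = (-5 - 4)**2*R = (-9)**2*R = 81*R)
-114 + c(-20, -12)*W(Z(4, 3)) = -114 + (81*(-20))*(3*(-14 + 3)) = -114 - 4860*(-11) = -114 - 1620*(-33) = -114 + 53460 = 53346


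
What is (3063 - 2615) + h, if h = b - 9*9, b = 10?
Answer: 377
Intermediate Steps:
h = -71 (h = 10 - 9*9 = 10 - 81 = -71)
(3063 - 2615) + h = (3063 - 2615) - 71 = 448 - 71 = 377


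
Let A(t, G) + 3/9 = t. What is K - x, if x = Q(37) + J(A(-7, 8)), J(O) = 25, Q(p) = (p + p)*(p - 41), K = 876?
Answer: 1147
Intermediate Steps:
A(t, G) = -⅓ + t
Q(p) = 2*p*(-41 + p) (Q(p) = (2*p)*(-41 + p) = 2*p*(-41 + p))
x = -271 (x = 2*37*(-41 + 37) + 25 = 2*37*(-4) + 25 = -296 + 25 = -271)
K - x = 876 - 1*(-271) = 876 + 271 = 1147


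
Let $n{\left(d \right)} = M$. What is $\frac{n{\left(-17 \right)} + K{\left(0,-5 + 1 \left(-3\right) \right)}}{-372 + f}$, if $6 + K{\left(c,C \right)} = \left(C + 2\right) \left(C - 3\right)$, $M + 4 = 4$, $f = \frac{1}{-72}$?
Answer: $- \frac{864}{5357} \approx -0.16128$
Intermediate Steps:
$f = - \frac{1}{72} \approx -0.013889$
$M = 0$ ($M = -4 + 4 = 0$)
$n{\left(d \right)} = 0$
$K{\left(c,C \right)} = -6 + \left(-3 + C\right) \left(2 + C\right)$ ($K{\left(c,C \right)} = -6 + \left(C + 2\right) \left(C - 3\right) = -6 + \left(2 + C\right) \left(-3 + C\right) = -6 + \left(-3 + C\right) \left(2 + C\right)$)
$\frac{n{\left(-17 \right)} + K{\left(0,-5 + 1 \left(-3\right) \right)}}{-372 + f} = \frac{0 - \left(7 - 3 - \left(-5 + 1 \left(-3\right)\right)^{2}\right)}{-372 - \frac{1}{72}} = \frac{0 - \left(4 - \left(-5 - 3\right)^{2}\right)}{- \frac{26785}{72}} = \left(0 - \left(4 - 64\right)\right) \left(- \frac{72}{26785}\right) = \left(0 + \left(-12 + 64 + 8\right)\right) \left(- \frac{72}{26785}\right) = \left(0 + 60\right) \left(- \frac{72}{26785}\right) = 60 \left(- \frac{72}{26785}\right) = - \frac{864}{5357}$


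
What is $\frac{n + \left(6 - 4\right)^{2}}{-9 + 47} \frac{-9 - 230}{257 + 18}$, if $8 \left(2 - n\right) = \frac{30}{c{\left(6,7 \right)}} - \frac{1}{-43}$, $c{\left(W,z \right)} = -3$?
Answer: $- \frac{595827}{3594800} \approx -0.16575$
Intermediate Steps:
$n = \frac{1117}{344}$ ($n = 2 - \frac{\frac{30}{-3} - \frac{1}{-43}}{8} = 2 - \frac{30 \left(- \frac{1}{3}\right) - - \frac{1}{43}}{8} = 2 - \frac{-10 + \frac{1}{43}}{8} = 2 - - \frac{429}{344} = 2 + \frac{429}{344} = \frac{1117}{344} \approx 3.2471$)
$\frac{n + \left(6 - 4\right)^{2}}{-9 + 47} \frac{-9 - 230}{257 + 18} = \frac{\frac{1117}{344} + \left(6 - 4\right)^{2}}{-9 + 47} \frac{-9 - 230}{257 + 18} = \frac{\frac{1117}{344} + 2^{2}}{38} \left(- \frac{239}{275}\right) = \left(\frac{1117}{344} + 4\right) \frac{1}{38} \left(\left(-239\right) \frac{1}{275}\right) = \frac{2493}{344} \cdot \frac{1}{38} \left(- \frac{239}{275}\right) = \frac{2493}{13072} \left(- \frac{239}{275}\right) = - \frac{595827}{3594800}$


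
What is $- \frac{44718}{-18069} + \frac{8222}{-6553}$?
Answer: $\frac{48157912}{39468719} \approx 1.2202$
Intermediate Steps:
$- \frac{44718}{-18069} + \frac{8222}{-6553} = \left(-44718\right) \left(- \frac{1}{18069}\right) + 8222 \left(- \frac{1}{6553}\right) = \frac{14906}{6023} - \frac{8222}{6553} = \frac{48157912}{39468719}$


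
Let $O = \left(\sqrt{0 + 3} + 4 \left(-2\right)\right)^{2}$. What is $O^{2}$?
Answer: $\left(8 - \sqrt{3}\right)^{4} \approx 1543.5$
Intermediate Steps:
$O = \left(-8 + \sqrt{3}\right)^{2}$ ($O = \left(\sqrt{3} - 8\right)^{2} = \left(-8 + \sqrt{3}\right)^{2} \approx 39.287$)
$O^{2} = \left(\left(8 - \sqrt{3}\right)^{2}\right)^{2} = \left(8 - \sqrt{3}\right)^{4}$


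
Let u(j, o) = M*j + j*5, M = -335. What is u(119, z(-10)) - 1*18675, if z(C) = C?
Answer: -57945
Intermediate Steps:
u(j, o) = -330*j (u(j, o) = -335*j + j*5 = -335*j + 5*j = -330*j)
u(119, z(-10)) - 1*18675 = -330*119 - 1*18675 = -39270 - 18675 = -57945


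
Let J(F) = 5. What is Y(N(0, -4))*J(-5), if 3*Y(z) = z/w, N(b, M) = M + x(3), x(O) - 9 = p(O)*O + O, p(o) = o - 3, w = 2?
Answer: 20/3 ≈ 6.6667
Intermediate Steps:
p(o) = -3 + o
x(O) = 9 + O + O*(-3 + O) (x(O) = 9 + ((-3 + O)*O + O) = 9 + (O*(-3 + O) + O) = 9 + (O + O*(-3 + O)) = 9 + O + O*(-3 + O))
N(b, M) = 12 + M (N(b, M) = M + (9 + 3 + 3*(-3 + 3)) = M + (9 + 3 + 3*0) = M + (9 + 3 + 0) = M + 12 = 12 + M)
Y(z) = z/6 (Y(z) = (z/2)/3 = z/6)
Y(N(0, -4))*J(-5) = ((12 - 4)/6)*5 = ((1/6)*8)*5 = (4/3)*5 = 20/3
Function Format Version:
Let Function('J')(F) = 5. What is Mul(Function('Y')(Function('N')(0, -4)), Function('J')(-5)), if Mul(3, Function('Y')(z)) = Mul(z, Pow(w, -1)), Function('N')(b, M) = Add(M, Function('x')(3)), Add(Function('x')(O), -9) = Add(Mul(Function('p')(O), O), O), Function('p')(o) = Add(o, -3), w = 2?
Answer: Rational(20, 3) ≈ 6.6667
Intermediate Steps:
Function('p')(o) = Add(-3, o)
Function('x')(O) = Add(9, O, Mul(O, Add(-3, O))) (Function('x')(O) = Add(9, Add(Mul(Add(-3, O), O), O)) = Add(9, Add(Mul(O, Add(-3, O)), O)) = Add(9, Add(O, Mul(O, Add(-3, O)))) = Add(9, O, Mul(O, Add(-3, O))))
Function('N')(b, M) = Add(12, M) (Function('N')(b, M) = Add(M, Add(9, 3, Mul(3, Add(-3, 3)))) = Add(M, Add(9, 3, Mul(3, 0))) = Add(M, Add(9, 3, 0)) = Add(M, 12) = Add(12, M))
Function('Y')(z) = Mul(Rational(1, 6), z) (Function('Y')(z) = Mul(Rational(1, 3), Mul(z, Pow(2, -1))) = Mul(Rational(1, 3), Mul(z, Rational(1, 2))) = Mul(Rational(1, 3), Mul(Rational(1, 2), z)) = Mul(Rational(1, 6), z))
Mul(Function('Y')(Function('N')(0, -4)), Function('J')(-5)) = Mul(Mul(Rational(1, 6), Add(12, -4)), 5) = Mul(Mul(Rational(1, 6), 8), 5) = Mul(Rational(4, 3), 5) = Rational(20, 3)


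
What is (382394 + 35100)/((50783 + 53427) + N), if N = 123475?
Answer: 417494/227685 ≈ 1.8336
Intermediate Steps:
(382394 + 35100)/((50783 + 53427) + N) = (382394 + 35100)/((50783 + 53427) + 123475) = 417494/(104210 + 123475) = 417494/227685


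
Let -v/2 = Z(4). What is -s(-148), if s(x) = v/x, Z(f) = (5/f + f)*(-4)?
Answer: 21/74 ≈ 0.28378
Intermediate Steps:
Z(f) = -20/f - 4*f (Z(f) = (f + 5/f)*(-4) = -20/f - 4*f)
v = 42 (v = -2*(-20/4 - 4*4) = -2*(-20*¼ - 16) = -2*(-5 - 16) = -2*(-21) = 42)
s(x) = 42/x
-s(-148) = -42/(-148) = -42*(-1)/148 = -1*(-21/74) = 21/74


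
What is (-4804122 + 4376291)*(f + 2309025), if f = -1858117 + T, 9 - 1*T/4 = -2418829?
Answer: -4332327942060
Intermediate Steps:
T = 9675352 (T = 36 - 4*(-2418829) = 36 + 9675316 = 9675352)
f = 7817235 (f = -1858117 + 9675352 = 7817235)
(-4804122 + 4376291)*(f + 2309025) = (-4804122 + 4376291)*(7817235 + 2309025) = -427831*10126260 = -4332327942060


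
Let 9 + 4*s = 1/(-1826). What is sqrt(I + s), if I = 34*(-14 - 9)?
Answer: I*sqrt(10459625638)/3652 ≈ 28.004*I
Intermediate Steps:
s = -16435/7304 (s = -9/4 + (1/4)/(-1826) = -9/4 + (1/4)*(-1/1826) = -9/4 - 1/7304 = -16435/7304 ≈ -2.2501)
I = -782 (I = 34*(-23) = -782)
sqrt(I + s) = sqrt(-782 - 16435/7304) = sqrt(-5728163/7304) = I*sqrt(10459625638)/3652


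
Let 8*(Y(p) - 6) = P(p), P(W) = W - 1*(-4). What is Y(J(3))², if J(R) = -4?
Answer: 36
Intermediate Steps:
P(W) = 4 + W (P(W) = W + 4 = 4 + W)
Y(p) = 13/2 + p/8 (Y(p) = 6 + (4 + p)/8 = 6 + (½ + p/8) = 13/2 + p/8)
Y(J(3))² = (13/2 + (⅛)*(-4))² = (13/2 - ½)² = 6² = 36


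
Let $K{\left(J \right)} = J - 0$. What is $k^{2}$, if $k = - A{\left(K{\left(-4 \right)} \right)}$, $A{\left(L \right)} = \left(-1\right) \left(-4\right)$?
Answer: $16$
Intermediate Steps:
$K{\left(J \right)} = J$ ($K{\left(J \right)} = J + 0 = J$)
$A{\left(L \right)} = 4$
$k = -4$ ($k = \left(-1\right) 4 = -4$)
$k^{2} = \left(-4\right)^{2} = 16$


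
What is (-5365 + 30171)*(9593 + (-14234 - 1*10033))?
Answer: -364003244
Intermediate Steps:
(-5365 + 30171)*(9593 + (-14234 - 1*10033)) = 24806*(9593 + (-14234 - 10033)) = 24806*(9593 - 24267) = 24806*(-14674) = -364003244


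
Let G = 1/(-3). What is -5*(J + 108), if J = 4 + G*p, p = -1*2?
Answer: -1690/3 ≈ -563.33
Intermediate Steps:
p = -2
G = -1/3 ≈ -0.33333
J = 14/3 (J = 4 - 1/3*(-2) = 4 + 2/3 = 14/3 ≈ 4.6667)
-5*(J + 108) = -5*(14/3 + 108) = -5*338/3 = -1690/3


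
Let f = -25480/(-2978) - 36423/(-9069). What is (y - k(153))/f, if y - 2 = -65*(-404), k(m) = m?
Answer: 117523057923/56590969 ≈ 2076.7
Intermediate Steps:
y = 26262 (y = 2 - 65*(-404) = 2 + 26260 = 26262)
f = 56590969/4501247 (f = -25480*(-1/2978) - 36423*(-1/9069) = 12740/1489 + 12141/3023 = 56590969/4501247 ≈ 12.572)
(y - k(153))/f = (26262 - 1*153)/(56590969/4501247) = (26262 - 153)*(4501247/56590969) = 26109*(4501247/56590969) = 117523057923/56590969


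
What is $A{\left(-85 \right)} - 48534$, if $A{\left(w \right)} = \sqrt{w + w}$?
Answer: $-48534 + i \sqrt{170} \approx -48534.0 + 13.038 i$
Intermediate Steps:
$A{\left(w \right)} = \sqrt{2} \sqrt{w}$ ($A{\left(w \right)} = \sqrt{2 w} = \sqrt{2} \sqrt{w}$)
$A{\left(-85 \right)} - 48534 = \sqrt{2} \sqrt{-85} - 48534 = \sqrt{2} i \sqrt{85} - 48534 = i \sqrt{170} - 48534 = -48534 + i \sqrt{170}$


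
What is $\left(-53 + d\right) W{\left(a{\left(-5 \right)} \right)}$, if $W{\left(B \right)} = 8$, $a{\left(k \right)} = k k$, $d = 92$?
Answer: $312$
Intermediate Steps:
$a{\left(k \right)} = k^{2}$
$\left(-53 + d\right) W{\left(a{\left(-5 \right)} \right)} = \left(-53 + 92\right) 8 = 39 \cdot 8 = 312$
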